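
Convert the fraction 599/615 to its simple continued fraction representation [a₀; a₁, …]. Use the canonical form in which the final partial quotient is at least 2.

[0; 1, 37, 2, 3, 2]

Apply division with remainder until the remainder is 0:
599 = 0·615 + 599, so a_0 = 0
615 = 1·599 + 16, so a_1 = 1
599 = 37·16 + 7, so a_2 = 37
16 = 2·7 + 2, so a_3 = 2
7 = 3·2 + 1, so a_4 = 3
2 = 2·1 + 0, so a_5 = 2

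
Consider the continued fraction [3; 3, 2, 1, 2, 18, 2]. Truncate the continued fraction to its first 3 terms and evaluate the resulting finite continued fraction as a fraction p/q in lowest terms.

23/7

Start with 2.
3 + 1/(2/1) = 3 + 1/2 = 7/2
3 + 1/(7/2) = 3 + 2/7 = 23/7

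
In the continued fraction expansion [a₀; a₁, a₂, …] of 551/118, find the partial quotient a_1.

1

Repeatedly divide and take the remainder:
551 = 4·118 + 79, so a_0 = 4
118 = 1·79 + 39, so a_1 = 1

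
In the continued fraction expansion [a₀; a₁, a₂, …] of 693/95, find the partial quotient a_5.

5

Run the Euclidean algorithm, recording each quotient:
⌊693/95⌋ = 7, remainder 28
⌊95/28⌋ = 3, remainder 11
⌊28/11⌋ = 2, remainder 6
⌊11/6⌋ = 1, remainder 5
⌊6/5⌋ = 1, remainder 1
⌊5/1⌋ = 5, remainder 0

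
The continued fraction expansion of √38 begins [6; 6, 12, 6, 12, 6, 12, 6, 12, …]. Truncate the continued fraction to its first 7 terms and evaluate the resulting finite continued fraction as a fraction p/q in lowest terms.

2463306/399601

Starting at the tail and folding back:
Start with 12.
6 + 1/(12/1) = 6 + 1/12 = 73/12
12 + 1/(73/12) = 12 + 12/73 = 888/73
6 + 1/(888/73) = 6 + 73/888 = 5401/888
12 + 1/(5401/888) = 12 + 888/5401 = 65700/5401
6 + 1/(65700/5401) = 6 + 5401/65700 = 399601/65700
6 + 1/(399601/65700) = 6 + 65700/399601 = 2463306/399601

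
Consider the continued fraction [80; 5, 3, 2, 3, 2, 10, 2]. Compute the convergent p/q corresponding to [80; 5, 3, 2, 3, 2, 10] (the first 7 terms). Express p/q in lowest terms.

Start with 10.
2 + 1/(10/1) = 2 + 1/10 = 21/10
3 + 1/(21/10) = 3 + 10/21 = 73/21
2 + 1/(73/21) = 2 + 21/73 = 167/73
3 + 1/(167/73) = 3 + 73/167 = 574/167
5 + 1/(574/167) = 5 + 167/574 = 3037/574
80 + 1/(3037/574) = 80 + 574/3037 = 243534/3037

243534/3037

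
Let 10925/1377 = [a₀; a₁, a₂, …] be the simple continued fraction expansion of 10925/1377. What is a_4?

1

Apply division with remainder until the remainder is 0:
10925 ÷ 1377 → quotient 7, remainder 1286
1377 ÷ 1286 → quotient 1, remainder 91
1286 ÷ 91 → quotient 14, remainder 12
91 ÷ 12 → quotient 7, remainder 7
12 ÷ 7 → quotient 1, remainder 5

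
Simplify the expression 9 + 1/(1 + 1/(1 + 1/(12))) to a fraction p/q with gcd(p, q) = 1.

Compute successive convergents:
a_0 = 9: 9/1
a_1 = 1: 10/1
a_2 = 1: 19/2
a_3 = 12: 238/25

238/25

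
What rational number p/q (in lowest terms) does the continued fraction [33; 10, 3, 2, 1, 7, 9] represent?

a_0 = 33: 33/1
a_1 = 10: 331/10
a_2 = 3: 1026/31
a_3 = 2: 2383/72
a_4 = 1: 3409/103
a_5 = 7: 26246/793
a_6 = 9: 239623/7240

239623/7240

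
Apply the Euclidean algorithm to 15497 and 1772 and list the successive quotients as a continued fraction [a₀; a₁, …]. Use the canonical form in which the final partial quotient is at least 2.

[8; 1, 2, 1, 13, 10, 1, 2]

15497 = 8·1772 + 1321, so a_0 = 8
1772 = 1·1321 + 451, so a_1 = 1
1321 = 2·451 + 419, so a_2 = 2
451 = 1·419 + 32, so a_3 = 1
419 = 13·32 + 3, so a_4 = 13
32 = 10·3 + 2, so a_5 = 10
3 = 1·2 + 1, so a_6 = 1
2 = 2·1 + 0, so a_7 = 2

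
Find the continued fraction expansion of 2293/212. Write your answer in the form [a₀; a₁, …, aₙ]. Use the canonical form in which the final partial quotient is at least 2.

2293 ÷ 212 → quotient 10, remainder 173
212 ÷ 173 → quotient 1, remainder 39
173 ÷ 39 → quotient 4, remainder 17
39 ÷ 17 → quotient 2, remainder 5
17 ÷ 5 → quotient 3, remainder 2
5 ÷ 2 → quotient 2, remainder 1
2 ÷ 1 → quotient 2, remainder 0

[10; 1, 4, 2, 3, 2, 2]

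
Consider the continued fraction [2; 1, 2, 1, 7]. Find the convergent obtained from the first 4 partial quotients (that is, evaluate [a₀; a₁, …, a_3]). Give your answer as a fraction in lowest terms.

Build up convergents one term at a time:
a_0 = 2: 2/1
a_1 = 1: 3/1
a_2 = 2: 8/3
a_3 = 1: 11/4

11/4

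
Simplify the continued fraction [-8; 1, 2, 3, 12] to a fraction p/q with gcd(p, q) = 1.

a_0 = -8: -8/1
a_1 = 1: -7/1
a_2 = 2: -22/3
a_3 = 3: -73/10
a_4 = 12: -898/123

-898/123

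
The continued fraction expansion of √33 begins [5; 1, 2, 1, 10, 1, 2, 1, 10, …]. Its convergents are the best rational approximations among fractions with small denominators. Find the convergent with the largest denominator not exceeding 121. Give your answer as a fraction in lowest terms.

a_0 = 5: 5/1  (≤ bound)
a_1 = 1: 6/1  (≤ bound)
a_2 = 2: 17/3  (≤ bound)
a_3 = 1: 23/4  (≤ bound)
a_4 = 10: 247/43  (≤ bound)
a_5 = 1: 270/47  (≤ bound)
a_6 = 2: 787/137  (> 121, stop)

270/47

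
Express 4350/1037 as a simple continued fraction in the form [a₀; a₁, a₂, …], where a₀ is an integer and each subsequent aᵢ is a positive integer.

[4; 5, 7, 2, 13]

4350 = 4·1037 + 202, so a_0 = 4
1037 = 5·202 + 27, so a_1 = 5
202 = 7·27 + 13, so a_2 = 7
27 = 2·13 + 1, so a_3 = 2
13 = 13·1 + 0, so a_4 = 13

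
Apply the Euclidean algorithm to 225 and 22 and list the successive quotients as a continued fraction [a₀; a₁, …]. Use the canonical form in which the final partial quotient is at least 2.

225 = 10·22 + 5, so a_0 = 10
22 = 4·5 + 2, so a_1 = 4
5 = 2·2 + 1, so a_2 = 2
2 = 2·1 + 0, so a_3 = 2

[10; 4, 2, 2]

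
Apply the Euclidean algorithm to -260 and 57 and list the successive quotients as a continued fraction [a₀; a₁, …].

Run the Euclidean algorithm, recording each quotient:
-260 = -5·57 + 25, so a_0 = -5
57 = 2·25 + 7, so a_1 = 2
25 = 3·7 + 4, so a_2 = 3
7 = 1·4 + 3, so a_3 = 1
4 = 1·3 + 1, so a_4 = 1
3 = 3·1 + 0, so a_5 = 3

[-5; 2, 3, 1, 1, 3]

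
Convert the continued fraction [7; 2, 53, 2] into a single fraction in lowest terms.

1619/216

a_0 = 7: 7/1
a_1 = 2: 15/2
a_2 = 53: 802/107
a_3 = 2: 1619/216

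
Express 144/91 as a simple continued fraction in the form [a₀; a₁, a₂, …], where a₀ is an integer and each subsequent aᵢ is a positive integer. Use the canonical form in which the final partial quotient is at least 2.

[1; 1, 1, 2, 1, 1, 7]

Apply division with remainder until the remainder is 0:
⌊144/91⌋ = 1, remainder 53
⌊91/53⌋ = 1, remainder 38
⌊53/38⌋ = 1, remainder 15
⌊38/15⌋ = 2, remainder 8
⌊15/8⌋ = 1, remainder 7
⌊8/7⌋ = 1, remainder 1
⌊7/1⌋ = 7, remainder 0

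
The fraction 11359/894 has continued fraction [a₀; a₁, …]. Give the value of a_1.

1

Run the Euclidean algorithm, recording each quotient:
⌊11359/894⌋ = 12, remainder 631
⌊894/631⌋ = 1, remainder 263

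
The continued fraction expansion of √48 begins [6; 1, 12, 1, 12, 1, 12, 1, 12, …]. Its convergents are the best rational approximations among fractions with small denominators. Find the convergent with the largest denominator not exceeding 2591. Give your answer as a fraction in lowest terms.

17466/2521

List convergents until the denominator exceeds the bound:
a_0 = 6: 6/1  (≤ bound)
a_1 = 1: 7/1  (≤ bound)
a_2 = 12: 90/13  (≤ bound)
a_3 = 1: 97/14  (≤ bound)
a_4 = 12: 1254/181  (≤ bound)
a_5 = 1: 1351/195  (≤ bound)
a_6 = 12: 17466/2521  (≤ bound)
a_7 = 1: 18817/2716  (> 2591, stop)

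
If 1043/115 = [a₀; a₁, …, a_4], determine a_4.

1043 ÷ 115 → quotient 9, remainder 8
115 ÷ 8 → quotient 14, remainder 3
8 ÷ 3 → quotient 2, remainder 2
3 ÷ 2 → quotient 1, remainder 1
2 ÷ 1 → quotient 2, remainder 0

2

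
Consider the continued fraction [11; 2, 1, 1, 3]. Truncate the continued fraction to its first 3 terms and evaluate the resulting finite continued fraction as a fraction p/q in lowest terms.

Compute successive convergents:
a_0 = 11: 11/1
a_1 = 2: 23/2
a_2 = 1: 34/3

34/3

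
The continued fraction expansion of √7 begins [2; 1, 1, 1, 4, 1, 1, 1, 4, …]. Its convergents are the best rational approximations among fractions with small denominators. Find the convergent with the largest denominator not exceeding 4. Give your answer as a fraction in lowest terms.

a_0 = 2: 2/1  (≤ bound)
a_1 = 1: 3/1  (≤ bound)
a_2 = 1: 5/2  (≤ bound)
a_3 = 1: 8/3  (≤ bound)
a_4 = 4: 37/14  (> 4, stop)

8/3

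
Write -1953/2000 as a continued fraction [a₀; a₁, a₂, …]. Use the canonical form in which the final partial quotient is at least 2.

Repeatedly divide and take the remainder:
-1953 ÷ 2000 → quotient -1, remainder 47
2000 ÷ 47 → quotient 42, remainder 26
47 ÷ 26 → quotient 1, remainder 21
26 ÷ 21 → quotient 1, remainder 5
21 ÷ 5 → quotient 4, remainder 1
5 ÷ 1 → quotient 5, remainder 0

[-1; 42, 1, 1, 4, 5]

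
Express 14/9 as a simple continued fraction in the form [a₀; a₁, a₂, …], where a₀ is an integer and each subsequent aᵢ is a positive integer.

[1; 1, 1, 4]

⌊14/9⌋ = 1, remainder 5
⌊9/5⌋ = 1, remainder 4
⌊5/4⌋ = 1, remainder 1
⌊4/1⌋ = 4, remainder 0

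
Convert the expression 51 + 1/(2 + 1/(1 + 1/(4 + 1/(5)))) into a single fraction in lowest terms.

3749/73

Starting at the tail and folding back:
Start with 5.
4 + 1/(5/1) = 4 + 1/5 = 21/5
1 + 1/(21/5) = 1 + 5/21 = 26/21
2 + 1/(26/21) = 2 + 21/26 = 73/26
51 + 1/(73/26) = 51 + 26/73 = 3749/73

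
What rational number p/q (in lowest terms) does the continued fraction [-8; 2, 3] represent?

-53/7

a_0 = -8: -8/1
a_1 = 2: -15/2
a_2 = 3: -53/7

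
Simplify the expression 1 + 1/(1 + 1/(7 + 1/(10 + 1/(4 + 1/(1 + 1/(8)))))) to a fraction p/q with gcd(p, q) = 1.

6823/3636

a_0 = 1: 1/1
a_1 = 1: 2/1
a_2 = 7: 15/8
a_3 = 10: 152/81
a_4 = 4: 623/332
a_5 = 1: 775/413
a_6 = 8: 6823/3636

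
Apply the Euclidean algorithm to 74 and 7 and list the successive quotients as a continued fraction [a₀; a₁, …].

74 ÷ 7 → quotient 10, remainder 4
7 ÷ 4 → quotient 1, remainder 3
4 ÷ 3 → quotient 1, remainder 1
3 ÷ 1 → quotient 3, remainder 0

[10; 1, 1, 3]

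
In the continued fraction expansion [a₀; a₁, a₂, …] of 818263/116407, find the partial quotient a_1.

⌊818263/116407⌋ = 7, remainder 3414
⌊116407/3414⌋ = 34, remainder 331

34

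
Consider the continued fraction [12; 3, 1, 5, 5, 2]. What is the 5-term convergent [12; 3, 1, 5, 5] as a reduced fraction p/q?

1459/119

a_0 = 12: 12/1
a_1 = 3: 37/3
a_2 = 1: 49/4
a_3 = 5: 282/23
a_4 = 5: 1459/119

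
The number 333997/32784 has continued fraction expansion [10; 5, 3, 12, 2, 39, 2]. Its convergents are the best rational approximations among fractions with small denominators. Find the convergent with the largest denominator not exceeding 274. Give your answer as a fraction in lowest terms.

2007/197

a_0 = 10: 10/1  (≤ bound)
a_1 = 5: 51/5  (≤ bound)
a_2 = 3: 163/16  (≤ bound)
a_3 = 12: 2007/197  (≤ bound)
a_4 = 2: 4177/410  (> 274, stop)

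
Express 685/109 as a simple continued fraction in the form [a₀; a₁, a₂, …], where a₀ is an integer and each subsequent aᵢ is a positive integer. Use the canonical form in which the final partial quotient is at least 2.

685 ÷ 109 → quotient 6, remainder 31
109 ÷ 31 → quotient 3, remainder 16
31 ÷ 16 → quotient 1, remainder 15
16 ÷ 15 → quotient 1, remainder 1
15 ÷ 1 → quotient 15, remainder 0

[6; 3, 1, 1, 15]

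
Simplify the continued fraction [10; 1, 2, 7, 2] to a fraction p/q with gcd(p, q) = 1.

a_0 = 10: 10/1
a_1 = 1: 11/1
a_2 = 2: 32/3
a_3 = 7: 235/22
a_4 = 2: 502/47

502/47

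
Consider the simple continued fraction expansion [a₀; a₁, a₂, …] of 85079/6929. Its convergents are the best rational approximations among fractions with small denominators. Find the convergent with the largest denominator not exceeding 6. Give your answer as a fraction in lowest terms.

a_0 = 12: 12/1  (≤ bound)
a_1 = 3: 37/3  (≤ bound)
a_2 = 1: 49/4  (≤ bound)
a_3 = 1: 86/7  (> 6, stop)

49/4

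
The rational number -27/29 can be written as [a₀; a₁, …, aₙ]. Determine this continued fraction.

Apply division with remainder until the remainder is 0:
-27 ÷ 29 → quotient -1, remainder 2
29 ÷ 2 → quotient 14, remainder 1
2 ÷ 1 → quotient 2, remainder 0

[-1; 14, 2]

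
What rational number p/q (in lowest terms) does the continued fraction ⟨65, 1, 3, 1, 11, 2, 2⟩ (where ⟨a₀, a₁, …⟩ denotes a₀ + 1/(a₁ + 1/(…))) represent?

Build up convergents one term at a time:
a_0 = 65: 65/1
a_1 = 1: 66/1
a_2 = 3: 263/4
a_3 = 1: 329/5
a_4 = 11: 3882/59
a_5 = 2: 8093/123
a_6 = 2: 20068/305

20068/305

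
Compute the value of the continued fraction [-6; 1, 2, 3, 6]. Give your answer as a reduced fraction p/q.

-334/63

Start with 6.
3 + 1/(6/1) = 3 + 1/6 = 19/6
2 + 1/(19/6) = 2 + 6/19 = 44/19
1 + 1/(44/19) = 1 + 19/44 = 63/44
-6 + 1/(63/44) = -6 + 44/63 = -334/63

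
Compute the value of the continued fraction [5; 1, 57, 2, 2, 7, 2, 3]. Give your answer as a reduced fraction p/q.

95744/16003

a_0 = 5: 5/1
a_1 = 1: 6/1
a_2 = 57: 347/58
a_3 = 2: 700/117
a_4 = 2: 1747/292
a_5 = 7: 12929/2161
a_6 = 2: 27605/4614
a_7 = 3: 95744/16003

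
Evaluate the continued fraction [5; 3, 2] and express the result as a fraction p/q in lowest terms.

37/7

Build up convergents one term at a time:
a_0 = 5: 5/1
a_1 = 3: 16/3
a_2 = 2: 37/7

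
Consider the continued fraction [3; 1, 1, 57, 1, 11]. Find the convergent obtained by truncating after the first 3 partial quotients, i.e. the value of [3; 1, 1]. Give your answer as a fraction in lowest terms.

7/2

Start with 1.
1 + 1/(1/1) = 1 + 1/1 = 2/1
3 + 1/(2/1) = 3 + 1/2 = 7/2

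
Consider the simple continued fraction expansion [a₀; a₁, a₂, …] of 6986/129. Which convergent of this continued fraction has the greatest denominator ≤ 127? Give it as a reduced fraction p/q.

3141/58

List convergents until the denominator exceeds the bound:
a_0 = 54: 54/1  (≤ bound)
a_1 = 6: 325/6  (≤ bound)
a_2 = 2: 704/13  (≤ bound)
a_3 = 4: 3141/58  (≤ bound)
a_4 = 2: 6986/129  (> 127, stop)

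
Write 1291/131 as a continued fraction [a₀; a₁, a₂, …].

Run the Euclidean algorithm, recording each quotient:
1291 = 9·131 + 112, so a_0 = 9
131 = 1·112 + 19, so a_1 = 1
112 = 5·19 + 17, so a_2 = 5
19 = 1·17 + 2, so a_3 = 1
17 = 8·2 + 1, so a_4 = 8
2 = 2·1 + 0, so a_5 = 2

[9; 1, 5, 1, 8, 2]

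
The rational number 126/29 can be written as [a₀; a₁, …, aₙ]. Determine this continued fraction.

Run the Euclidean algorithm, recording each quotient:
⌊126/29⌋ = 4, remainder 10
⌊29/10⌋ = 2, remainder 9
⌊10/9⌋ = 1, remainder 1
⌊9/1⌋ = 9, remainder 0

[4; 2, 1, 9]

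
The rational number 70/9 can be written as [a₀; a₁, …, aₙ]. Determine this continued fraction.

⌊70/9⌋ = 7, remainder 7
⌊9/7⌋ = 1, remainder 2
⌊7/2⌋ = 3, remainder 1
⌊2/1⌋ = 2, remainder 0

[7; 1, 3, 2]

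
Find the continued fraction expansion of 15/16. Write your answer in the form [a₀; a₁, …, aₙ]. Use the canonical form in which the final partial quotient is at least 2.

[0; 1, 15]

15 ÷ 16 → quotient 0, remainder 15
16 ÷ 15 → quotient 1, remainder 1
15 ÷ 1 → quotient 15, remainder 0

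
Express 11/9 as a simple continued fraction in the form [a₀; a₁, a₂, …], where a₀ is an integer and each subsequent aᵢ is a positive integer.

11 ÷ 9 → quotient 1, remainder 2
9 ÷ 2 → quotient 4, remainder 1
2 ÷ 1 → quotient 2, remainder 0

[1; 4, 2]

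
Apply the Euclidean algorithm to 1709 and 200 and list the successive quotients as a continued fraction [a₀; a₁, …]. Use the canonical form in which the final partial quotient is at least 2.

1709 ÷ 200 → quotient 8, remainder 109
200 ÷ 109 → quotient 1, remainder 91
109 ÷ 91 → quotient 1, remainder 18
91 ÷ 18 → quotient 5, remainder 1
18 ÷ 1 → quotient 18, remainder 0

[8; 1, 1, 5, 18]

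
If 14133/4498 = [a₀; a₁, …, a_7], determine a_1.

14133 = 3·4498 + 639, so a_0 = 3
4498 = 7·639 + 25, so a_1 = 7

7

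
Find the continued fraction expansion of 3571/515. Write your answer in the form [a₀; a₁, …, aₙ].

[6; 1, 14, 6, 1, 4]

Apply division with remainder until the remainder is 0:
3571 = 6·515 + 481, so a_0 = 6
515 = 1·481 + 34, so a_1 = 1
481 = 14·34 + 5, so a_2 = 14
34 = 6·5 + 4, so a_3 = 6
5 = 1·4 + 1, so a_4 = 1
4 = 4·1 + 0, so a_5 = 4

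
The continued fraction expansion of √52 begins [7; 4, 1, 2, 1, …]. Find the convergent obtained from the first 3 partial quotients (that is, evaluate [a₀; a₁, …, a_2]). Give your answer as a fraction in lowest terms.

36/5

Compute successive convergents:
a_0 = 7: 7/1
a_1 = 4: 29/4
a_2 = 1: 36/5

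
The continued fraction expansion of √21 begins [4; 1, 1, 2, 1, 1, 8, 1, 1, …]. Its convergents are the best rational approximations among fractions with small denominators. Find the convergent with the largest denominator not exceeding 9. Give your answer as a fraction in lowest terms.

a_0 = 4: 4/1  (≤ bound)
a_1 = 1: 5/1  (≤ bound)
a_2 = 1: 9/2  (≤ bound)
a_3 = 2: 23/5  (≤ bound)
a_4 = 1: 32/7  (≤ bound)
a_5 = 1: 55/12  (> 9, stop)

32/7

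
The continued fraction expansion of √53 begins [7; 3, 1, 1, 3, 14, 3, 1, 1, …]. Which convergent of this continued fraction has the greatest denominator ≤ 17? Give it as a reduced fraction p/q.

51/7

a_0 = 7: 7/1  (≤ bound)
a_1 = 3: 22/3  (≤ bound)
a_2 = 1: 29/4  (≤ bound)
a_3 = 1: 51/7  (≤ bound)
a_4 = 3: 182/25  (> 17, stop)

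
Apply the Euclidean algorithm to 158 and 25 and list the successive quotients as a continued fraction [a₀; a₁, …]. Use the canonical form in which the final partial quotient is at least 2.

Repeatedly divide and take the remainder:
⌊158/25⌋ = 6, remainder 8
⌊25/8⌋ = 3, remainder 1
⌊8/1⌋ = 8, remainder 0

[6; 3, 8]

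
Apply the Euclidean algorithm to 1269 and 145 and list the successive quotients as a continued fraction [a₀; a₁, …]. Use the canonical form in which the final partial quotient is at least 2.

Run the Euclidean algorithm, recording each quotient:
⌊1269/145⌋ = 8, remainder 109
⌊145/109⌋ = 1, remainder 36
⌊109/36⌋ = 3, remainder 1
⌊36/1⌋ = 36, remainder 0

[8; 1, 3, 36]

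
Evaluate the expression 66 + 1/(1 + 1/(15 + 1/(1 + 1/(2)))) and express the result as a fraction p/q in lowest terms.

Use the convergent recurrence hₖ = aₖ·hₖ₋₁ + hₖ₋₂ (and likewise for the denominators kₖ):
a_0 = 66: 66/1
a_1 = 1: 67/1
a_2 = 15: 1071/16
a_3 = 1: 1138/17
a_4 = 2: 3347/50

3347/50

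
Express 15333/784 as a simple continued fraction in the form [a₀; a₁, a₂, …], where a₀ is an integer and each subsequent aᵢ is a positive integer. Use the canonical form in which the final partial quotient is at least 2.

Repeatedly divide and take the remainder:
15333 ÷ 784 → quotient 19, remainder 437
784 ÷ 437 → quotient 1, remainder 347
437 ÷ 347 → quotient 1, remainder 90
347 ÷ 90 → quotient 3, remainder 77
90 ÷ 77 → quotient 1, remainder 13
77 ÷ 13 → quotient 5, remainder 12
13 ÷ 12 → quotient 1, remainder 1
12 ÷ 1 → quotient 12, remainder 0

[19; 1, 1, 3, 1, 5, 1, 12]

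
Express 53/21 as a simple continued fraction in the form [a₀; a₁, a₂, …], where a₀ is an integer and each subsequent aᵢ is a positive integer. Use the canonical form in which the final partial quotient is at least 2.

53 = 2·21 + 11, so a_0 = 2
21 = 1·11 + 10, so a_1 = 1
11 = 1·10 + 1, so a_2 = 1
10 = 10·1 + 0, so a_3 = 10

[2; 1, 1, 10]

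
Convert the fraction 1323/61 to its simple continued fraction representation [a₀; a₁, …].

1323 = 21·61 + 42, so a_0 = 21
61 = 1·42 + 19, so a_1 = 1
42 = 2·19 + 4, so a_2 = 2
19 = 4·4 + 3, so a_3 = 4
4 = 1·3 + 1, so a_4 = 1
3 = 3·1 + 0, so a_5 = 3

[21; 1, 2, 4, 1, 3]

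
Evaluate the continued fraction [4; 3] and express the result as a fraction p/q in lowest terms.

Build up convergents one term at a time:
a_0 = 4: 4/1
a_1 = 3: 13/3

13/3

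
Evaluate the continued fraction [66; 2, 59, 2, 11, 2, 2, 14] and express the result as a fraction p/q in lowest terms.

a_0 = 66: 66/1
a_1 = 2: 133/2
a_2 = 59: 7913/119
a_3 = 2: 15959/240
a_4 = 11: 183462/2759
a_5 = 2: 382883/5758
a_6 = 2: 949228/14275
a_7 = 14: 13672075/205608

13672075/205608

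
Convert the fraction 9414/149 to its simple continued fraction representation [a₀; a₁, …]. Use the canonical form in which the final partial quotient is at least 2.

[63; 5, 1, 1, 13]

9414 ÷ 149 → quotient 63, remainder 27
149 ÷ 27 → quotient 5, remainder 14
27 ÷ 14 → quotient 1, remainder 13
14 ÷ 13 → quotient 1, remainder 1
13 ÷ 1 → quotient 13, remainder 0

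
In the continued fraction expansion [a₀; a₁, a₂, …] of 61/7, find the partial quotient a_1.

61 = 8·7 + 5, so a_0 = 8
7 = 1·5 + 2, so a_1 = 1

1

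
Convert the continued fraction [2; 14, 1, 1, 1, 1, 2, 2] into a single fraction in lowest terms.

Start with 2.
2 + 1/(2/1) = 2 + 1/2 = 5/2
1 + 1/(5/2) = 1 + 2/5 = 7/5
1 + 1/(7/5) = 1 + 5/7 = 12/7
1 + 1/(12/7) = 1 + 7/12 = 19/12
1 + 1/(19/12) = 1 + 12/19 = 31/19
14 + 1/(31/19) = 14 + 19/31 = 453/31
2 + 1/(453/31) = 2 + 31/453 = 937/453

937/453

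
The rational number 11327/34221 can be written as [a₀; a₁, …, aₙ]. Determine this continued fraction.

[0; 3, 47, 5, 9, 2, 2]

11327 ÷ 34221 → quotient 0, remainder 11327
34221 ÷ 11327 → quotient 3, remainder 240
11327 ÷ 240 → quotient 47, remainder 47
240 ÷ 47 → quotient 5, remainder 5
47 ÷ 5 → quotient 9, remainder 2
5 ÷ 2 → quotient 2, remainder 1
2 ÷ 1 → quotient 2, remainder 0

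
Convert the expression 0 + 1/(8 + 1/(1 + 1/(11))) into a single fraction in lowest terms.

12/107

a_0 = 0: 0/1
a_1 = 8: 1/8
a_2 = 1: 1/9
a_3 = 11: 12/107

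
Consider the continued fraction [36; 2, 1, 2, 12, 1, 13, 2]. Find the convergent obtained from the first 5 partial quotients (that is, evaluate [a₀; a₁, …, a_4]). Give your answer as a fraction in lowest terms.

Start with 12.
2 + 1/(12/1) = 2 + 1/12 = 25/12
1 + 1/(25/12) = 1 + 12/25 = 37/25
2 + 1/(37/25) = 2 + 25/37 = 99/37
36 + 1/(99/37) = 36 + 37/99 = 3601/99

3601/99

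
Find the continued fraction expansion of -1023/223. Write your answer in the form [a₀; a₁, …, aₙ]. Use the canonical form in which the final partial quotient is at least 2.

Repeatedly divide and take the remainder:
⌊-1023/223⌋ = -5, remainder 92
⌊223/92⌋ = 2, remainder 39
⌊92/39⌋ = 2, remainder 14
⌊39/14⌋ = 2, remainder 11
⌊14/11⌋ = 1, remainder 3
⌊11/3⌋ = 3, remainder 2
⌊3/2⌋ = 1, remainder 1
⌊2/1⌋ = 2, remainder 0

[-5; 2, 2, 2, 1, 3, 1, 2]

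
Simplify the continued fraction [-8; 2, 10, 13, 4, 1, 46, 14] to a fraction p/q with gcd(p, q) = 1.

Start with 14.
46 + 1/(14/1) = 46 + 1/14 = 645/14
1 + 1/(645/14) = 1 + 14/645 = 659/645
4 + 1/(659/645) = 4 + 645/659 = 3281/659
13 + 1/(3281/659) = 13 + 659/3281 = 43312/3281
10 + 1/(43312/3281) = 10 + 3281/43312 = 436401/43312
2 + 1/(436401/43312) = 2 + 43312/436401 = 916114/436401
-8 + 1/(916114/436401) = -8 + 436401/916114 = -6892511/916114

-6892511/916114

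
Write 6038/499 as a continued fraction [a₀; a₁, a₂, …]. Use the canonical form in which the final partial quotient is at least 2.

[12; 9, 1, 49]

Repeatedly divide and take the remainder:
6038 ÷ 499 → quotient 12, remainder 50
499 ÷ 50 → quotient 9, remainder 49
50 ÷ 49 → quotient 1, remainder 1
49 ÷ 1 → quotient 49, remainder 0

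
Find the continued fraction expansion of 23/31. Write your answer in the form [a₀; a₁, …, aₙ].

23 ÷ 31 → quotient 0, remainder 23
31 ÷ 23 → quotient 1, remainder 8
23 ÷ 8 → quotient 2, remainder 7
8 ÷ 7 → quotient 1, remainder 1
7 ÷ 1 → quotient 7, remainder 0

[0; 1, 2, 1, 7]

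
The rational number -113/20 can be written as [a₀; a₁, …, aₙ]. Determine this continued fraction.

[-6; 2, 1, 6]

Apply division with remainder until the remainder is 0:
-113 ÷ 20 → quotient -6, remainder 7
20 ÷ 7 → quotient 2, remainder 6
7 ÷ 6 → quotient 1, remainder 1
6 ÷ 1 → quotient 6, remainder 0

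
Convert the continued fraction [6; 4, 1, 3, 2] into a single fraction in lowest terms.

a_0 = 6: 6/1
a_1 = 4: 25/4
a_2 = 1: 31/5
a_3 = 3: 118/19
a_4 = 2: 267/43

267/43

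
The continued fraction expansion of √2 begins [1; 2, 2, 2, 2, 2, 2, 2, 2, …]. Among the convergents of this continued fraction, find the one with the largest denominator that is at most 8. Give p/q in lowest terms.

7/5

a_0 = 1: 1/1  (≤ bound)
a_1 = 2: 3/2  (≤ bound)
a_2 = 2: 7/5  (≤ bound)
a_3 = 2: 17/12  (> 8, stop)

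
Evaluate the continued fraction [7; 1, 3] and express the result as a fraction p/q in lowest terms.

31/4

Build up convergents one term at a time:
a_0 = 7: 7/1
a_1 = 1: 8/1
a_2 = 3: 31/4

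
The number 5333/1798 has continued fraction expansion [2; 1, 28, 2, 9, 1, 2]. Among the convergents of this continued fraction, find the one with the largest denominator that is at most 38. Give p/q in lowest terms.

86/29

List convergents until the denominator exceeds the bound:
a_0 = 2: 2/1  (≤ bound)
a_1 = 1: 3/1  (≤ bound)
a_2 = 28: 86/29  (≤ bound)
a_3 = 2: 175/59  (> 38, stop)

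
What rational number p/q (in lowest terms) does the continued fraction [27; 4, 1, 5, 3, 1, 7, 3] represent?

79933/2938

a_0 = 27: 27/1
a_1 = 4: 109/4
a_2 = 1: 136/5
a_3 = 5: 789/29
a_4 = 3: 2503/92
a_5 = 1: 3292/121
a_6 = 7: 25547/939
a_7 = 3: 79933/2938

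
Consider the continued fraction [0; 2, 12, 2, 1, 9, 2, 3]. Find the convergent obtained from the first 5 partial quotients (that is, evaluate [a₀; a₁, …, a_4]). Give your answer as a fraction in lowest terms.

37/77

a_0 = 0: 0/1
a_1 = 2: 1/2
a_2 = 12: 12/25
a_3 = 2: 25/52
a_4 = 1: 37/77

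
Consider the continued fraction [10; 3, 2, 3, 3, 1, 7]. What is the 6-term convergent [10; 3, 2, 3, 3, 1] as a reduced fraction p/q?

Use the convergent recurrence hₖ = aₖ·hₖ₋₁ + hₖ₋₂ (and likewise for the denominators kₖ):
a_0 = 10: 10/1
a_1 = 3: 31/3
a_2 = 2: 72/7
a_3 = 3: 247/24
a_4 = 3: 813/79
a_5 = 1: 1060/103

1060/103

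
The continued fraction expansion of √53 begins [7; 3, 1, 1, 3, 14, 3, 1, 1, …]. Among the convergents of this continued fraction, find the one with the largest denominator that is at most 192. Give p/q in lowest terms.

List convergents until the denominator exceeds the bound:
a_0 = 7: 7/1  (≤ bound)
a_1 = 3: 22/3  (≤ bound)
a_2 = 1: 29/4  (≤ bound)
a_3 = 1: 51/7  (≤ bound)
a_4 = 3: 182/25  (≤ bound)
a_5 = 14: 2599/357  (> 192, stop)

182/25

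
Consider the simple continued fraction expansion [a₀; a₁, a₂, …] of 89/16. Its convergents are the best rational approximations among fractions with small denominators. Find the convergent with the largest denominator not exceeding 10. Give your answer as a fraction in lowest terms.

List convergents until the denominator exceeds the bound:
a_0 = 5: 5/1  (≤ bound)
a_1 = 1: 6/1  (≤ bound)
a_2 = 1: 11/2  (≤ bound)
a_3 = 3: 39/7  (≤ bound)
a_4 = 2: 89/16  (> 10, stop)

39/7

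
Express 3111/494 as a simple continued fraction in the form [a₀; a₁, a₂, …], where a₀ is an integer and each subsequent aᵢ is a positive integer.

Repeatedly divide and take the remainder:
3111 ÷ 494 → quotient 6, remainder 147
494 ÷ 147 → quotient 3, remainder 53
147 ÷ 53 → quotient 2, remainder 41
53 ÷ 41 → quotient 1, remainder 12
41 ÷ 12 → quotient 3, remainder 5
12 ÷ 5 → quotient 2, remainder 2
5 ÷ 2 → quotient 2, remainder 1
2 ÷ 1 → quotient 2, remainder 0

[6; 3, 2, 1, 3, 2, 2, 2]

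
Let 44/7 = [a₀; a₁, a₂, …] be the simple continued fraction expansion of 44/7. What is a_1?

⌊44/7⌋ = 6, remainder 2
⌊7/2⌋ = 3, remainder 1

3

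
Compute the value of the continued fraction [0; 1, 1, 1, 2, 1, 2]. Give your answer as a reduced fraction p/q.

Work from the innermost term outward:
Start with 2.
1 + 1/(2/1) = 1 + 1/2 = 3/2
2 + 1/(3/2) = 2 + 2/3 = 8/3
1 + 1/(8/3) = 1 + 3/8 = 11/8
1 + 1/(11/8) = 1 + 8/11 = 19/11
1 + 1/(19/11) = 1 + 11/19 = 30/19
0 + 1/(30/19) = 0 + 19/30 = 19/30

19/30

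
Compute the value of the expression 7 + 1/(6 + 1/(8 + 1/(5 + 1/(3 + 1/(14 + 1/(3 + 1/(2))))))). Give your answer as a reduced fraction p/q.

Start with 2.
3 + 1/(2/1) = 3 + 1/2 = 7/2
14 + 1/(7/2) = 14 + 2/7 = 100/7
3 + 1/(100/7) = 3 + 7/100 = 307/100
5 + 1/(307/100) = 5 + 100/307 = 1635/307
8 + 1/(1635/307) = 8 + 307/1635 = 13387/1635
6 + 1/(13387/1635) = 6 + 1635/13387 = 81957/13387
7 + 1/(81957/13387) = 7 + 13387/81957 = 587086/81957

587086/81957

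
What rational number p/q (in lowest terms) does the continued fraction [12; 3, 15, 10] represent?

5707/463

Work from the innermost term outward:
Start with 10.
15 + 1/(10/1) = 15 + 1/10 = 151/10
3 + 1/(151/10) = 3 + 10/151 = 463/151
12 + 1/(463/151) = 12 + 151/463 = 5707/463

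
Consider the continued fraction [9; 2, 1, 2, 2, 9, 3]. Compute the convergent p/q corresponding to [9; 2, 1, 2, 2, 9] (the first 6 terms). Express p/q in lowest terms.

1677/179

Use the convergent recurrence hₖ = aₖ·hₖ₋₁ + hₖ₋₂ (and likewise for the denominators kₖ):
a_0 = 9: 9/1
a_1 = 2: 19/2
a_2 = 1: 28/3
a_3 = 2: 75/8
a_4 = 2: 178/19
a_5 = 9: 1677/179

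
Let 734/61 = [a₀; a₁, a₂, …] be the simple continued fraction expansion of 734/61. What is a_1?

734 = 12·61 + 2, so a_0 = 12
61 = 30·2 + 1, so a_1 = 30

30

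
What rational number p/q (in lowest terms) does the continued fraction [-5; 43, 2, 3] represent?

Compute successive convergents:
a_0 = -5: -5/1
a_1 = 43: -214/43
a_2 = 2: -433/87
a_3 = 3: -1513/304

-1513/304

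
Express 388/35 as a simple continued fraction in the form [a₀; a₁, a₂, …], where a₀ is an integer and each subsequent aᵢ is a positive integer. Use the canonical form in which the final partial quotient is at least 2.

388 ÷ 35 → quotient 11, remainder 3
35 ÷ 3 → quotient 11, remainder 2
3 ÷ 2 → quotient 1, remainder 1
2 ÷ 1 → quotient 2, remainder 0

[11; 11, 1, 2]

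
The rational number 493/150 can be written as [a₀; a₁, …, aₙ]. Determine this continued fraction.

Repeatedly divide and take the remainder:
493 ÷ 150 → quotient 3, remainder 43
150 ÷ 43 → quotient 3, remainder 21
43 ÷ 21 → quotient 2, remainder 1
21 ÷ 1 → quotient 21, remainder 0

[3; 3, 2, 21]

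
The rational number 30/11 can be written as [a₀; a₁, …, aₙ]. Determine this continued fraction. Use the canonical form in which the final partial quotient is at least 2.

⌊30/11⌋ = 2, remainder 8
⌊11/8⌋ = 1, remainder 3
⌊8/3⌋ = 2, remainder 2
⌊3/2⌋ = 1, remainder 1
⌊2/1⌋ = 2, remainder 0

[2; 1, 2, 1, 2]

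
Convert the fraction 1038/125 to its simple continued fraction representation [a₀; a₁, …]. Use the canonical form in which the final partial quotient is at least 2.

[8; 3, 3, 2, 5]

Apply division with remainder until the remainder is 0:
⌊1038/125⌋ = 8, remainder 38
⌊125/38⌋ = 3, remainder 11
⌊38/11⌋ = 3, remainder 5
⌊11/5⌋ = 2, remainder 1
⌊5/1⌋ = 5, remainder 0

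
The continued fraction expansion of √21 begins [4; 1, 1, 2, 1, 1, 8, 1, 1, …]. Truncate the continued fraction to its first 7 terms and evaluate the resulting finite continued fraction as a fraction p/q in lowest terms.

472/103

Starting at the tail and folding back:
Start with 8.
1 + 1/(8/1) = 1 + 1/8 = 9/8
1 + 1/(9/8) = 1 + 8/9 = 17/9
2 + 1/(17/9) = 2 + 9/17 = 43/17
1 + 1/(43/17) = 1 + 17/43 = 60/43
1 + 1/(60/43) = 1 + 43/60 = 103/60
4 + 1/(103/60) = 4 + 60/103 = 472/103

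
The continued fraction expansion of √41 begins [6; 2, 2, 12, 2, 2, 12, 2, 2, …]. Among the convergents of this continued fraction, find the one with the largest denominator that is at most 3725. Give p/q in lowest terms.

a_0 = 6: 6/1  (≤ bound)
a_1 = 2: 13/2  (≤ bound)
a_2 = 2: 32/5  (≤ bound)
a_3 = 12: 397/62  (≤ bound)
a_4 = 2: 826/129  (≤ bound)
a_5 = 2: 2049/320  (≤ bound)
a_6 = 12: 25414/3969  (> 3725, stop)

2049/320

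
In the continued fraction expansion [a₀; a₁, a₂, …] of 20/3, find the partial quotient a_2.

2

Repeatedly divide and take the remainder:
20 ÷ 3 → quotient 6, remainder 2
3 ÷ 2 → quotient 1, remainder 1
2 ÷ 1 → quotient 2, remainder 0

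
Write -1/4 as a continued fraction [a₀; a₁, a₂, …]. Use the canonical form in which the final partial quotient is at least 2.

-1 ÷ 4 → quotient -1, remainder 3
4 ÷ 3 → quotient 1, remainder 1
3 ÷ 1 → quotient 3, remainder 0

[-1; 1, 3]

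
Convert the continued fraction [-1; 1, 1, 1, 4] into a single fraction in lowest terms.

Build up convergents one term at a time:
a_0 = -1: -1/1
a_1 = 1: 0/1
a_2 = 1: -1/2
a_3 = 1: -1/3
a_4 = 4: -5/14

-5/14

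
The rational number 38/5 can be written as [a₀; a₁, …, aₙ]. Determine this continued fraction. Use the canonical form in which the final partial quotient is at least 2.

[7; 1, 1, 2]

38 ÷ 5 → quotient 7, remainder 3
5 ÷ 3 → quotient 1, remainder 2
3 ÷ 2 → quotient 1, remainder 1
2 ÷ 1 → quotient 2, remainder 0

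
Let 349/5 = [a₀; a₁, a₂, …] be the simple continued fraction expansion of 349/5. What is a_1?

⌊349/5⌋ = 69, remainder 4
⌊5/4⌋ = 1, remainder 1

1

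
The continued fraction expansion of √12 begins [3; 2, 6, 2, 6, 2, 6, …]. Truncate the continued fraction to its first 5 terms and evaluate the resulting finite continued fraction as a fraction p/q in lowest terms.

627/181

a_0 = 3: 3/1
a_1 = 2: 7/2
a_2 = 6: 45/13
a_3 = 2: 97/28
a_4 = 6: 627/181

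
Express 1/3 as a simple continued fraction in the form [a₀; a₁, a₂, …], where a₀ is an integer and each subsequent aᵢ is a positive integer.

1 ÷ 3 → quotient 0, remainder 1
3 ÷ 1 → quotient 3, remainder 0

[0; 3]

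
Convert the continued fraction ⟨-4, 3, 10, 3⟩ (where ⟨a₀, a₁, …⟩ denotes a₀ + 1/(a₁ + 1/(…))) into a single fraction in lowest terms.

-353/96

Use the convergent recurrence hₖ = aₖ·hₖ₋₁ + hₖ₋₂ (and likewise for the denominators kₖ):
a_0 = -4: -4/1
a_1 = 3: -11/3
a_2 = 10: -114/31
a_3 = 3: -353/96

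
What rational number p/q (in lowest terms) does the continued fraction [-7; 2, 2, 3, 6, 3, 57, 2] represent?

-257515/39084

Start with 2.
57 + 1/(2/1) = 57 + 1/2 = 115/2
3 + 1/(115/2) = 3 + 2/115 = 347/115
6 + 1/(347/115) = 6 + 115/347 = 2197/347
3 + 1/(2197/347) = 3 + 347/2197 = 6938/2197
2 + 1/(6938/2197) = 2 + 2197/6938 = 16073/6938
2 + 1/(16073/6938) = 2 + 6938/16073 = 39084/16073
-7 + 1/(39084/16073) = -7 + 16073/39084 = -257515/39084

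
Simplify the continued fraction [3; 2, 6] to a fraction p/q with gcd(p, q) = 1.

Work from the innermost term outward:
Start with 6.
2 + 1/(6/1) = 2 + 1/6 = 13/6
3 + 1/(13/6) = 3 + 6/13 = 45/13

45/13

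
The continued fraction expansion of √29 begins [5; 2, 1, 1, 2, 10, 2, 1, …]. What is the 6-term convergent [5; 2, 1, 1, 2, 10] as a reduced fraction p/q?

727/135

Collapse the nested fraction from the inside out:
Start with 10.
2 + 1/(10/1) = 2 + 1/10 = 21/10
1 + 1/(21/10) = 1 + 10/21 = 31/21
1 + 1/(31/21) = 1 + 21/31 = 52/31
2 + 1/(52/31) = 2 + 31/52 = 135/52
5 + 1/(135/52) = 5 + 52/135 = 727/135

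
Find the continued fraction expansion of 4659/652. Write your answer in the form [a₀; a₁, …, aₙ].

[7; 6, 1, 6, 3, 4]

4659 ÷ 652 → quotient 7, remainder 95
652 ÷ 95 → quotient 6, remainder 82
95 ÷ 82 → quotient 1, remainder 13
82 ÷ 13 → quotient 6, remainder 4
13 ÷ 4 → quotient 3, remainder 1
4 ÷ 1 → quotient 4, remainder 0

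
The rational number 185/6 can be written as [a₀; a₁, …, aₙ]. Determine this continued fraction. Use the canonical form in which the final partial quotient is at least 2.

[30; 1, 5]

185 ÷ 6 → quotient 30, remainder 5
6 ÷ 5 → quotient 1, remainder 1
5 ÷ 1 → quotient 5, remainder 0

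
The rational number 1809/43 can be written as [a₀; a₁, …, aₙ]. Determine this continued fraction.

Run the Euclidean algorithm, recording each quotient:
⌊1809/43⌋ = 42, remainder 3
⌊43/3⌋ = 14, remainder 1
⌊3/1⌋ = 3, remainder 0

[42; 14, 3]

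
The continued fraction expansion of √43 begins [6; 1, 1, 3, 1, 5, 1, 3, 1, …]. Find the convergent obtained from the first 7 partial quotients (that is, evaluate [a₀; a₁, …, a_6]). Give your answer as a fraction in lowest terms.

400/61

Use the convergent recurrence hₖ = aₖ·hₖ₋₁ + hₖ₋₂ (and likewise for the denominators kₖ):
a_0 = 6: 6/1
a_1 = 1: 7/1
a_2 = 1: 13/2
a_3 = 3: 46/7
a_4 = 1: 59/9
a_5 = 5: 341/52
a_6 = 1: 400/61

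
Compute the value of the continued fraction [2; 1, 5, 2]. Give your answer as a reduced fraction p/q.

37/13

Compute successive convergents:
a_0 = 2: 2/1
a_1 = 1: 3/1
a_2 = 5: 17/6
a_3 = 2: 37/13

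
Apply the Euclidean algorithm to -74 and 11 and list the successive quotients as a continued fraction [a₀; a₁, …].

Run the Euclidean algorithm, recording each quotient:
-74 = -7·11 + 3, so a_0 = -7
11 = 3·3 + 2, so a_1 = 3
3 = 1·2 + 1, so a_2 = 1
2 = 2·1 + 0, so a_3 = 2

[-7; 3, 1, 2]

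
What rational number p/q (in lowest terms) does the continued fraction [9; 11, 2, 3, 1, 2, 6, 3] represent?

a_0 = 9: 9/1
a_1 = 11: 100/11
a_2 = 2: 209/23
a_3 = 3: 727/80
a_4 = 1: 936/103
a_5 = 2: 2599/286
a_6 = 6: 16530/1819
a_7 = 3: 52189/5743

52189/5743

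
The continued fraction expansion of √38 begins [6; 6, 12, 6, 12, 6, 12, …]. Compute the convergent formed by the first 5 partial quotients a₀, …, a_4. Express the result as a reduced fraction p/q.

a_0 = 6: 6/1
a_1 = 6: 37/6
a_2 = 12: 450/73
a_3 = 6: 2737/444
a_4 = 12: 33294/5401

33294/5401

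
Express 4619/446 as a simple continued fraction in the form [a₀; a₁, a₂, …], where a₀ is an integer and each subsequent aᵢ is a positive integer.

4619 = 10·446 + 159, so a_0 = 10
446 = 2·159 + 128, so a_1 = 2
159 = 1·128 + 31, so a_2 = 1
128 = 4·31 + 4, so a_3 = 4
31 = 7·4 + 3, so a_4 = 7
4 = 1·3 + 1, so a_5 = 1
3 = 3·1 + 0, so a_6 = 3

[10; 2, 1, 4, 7, 1, 3]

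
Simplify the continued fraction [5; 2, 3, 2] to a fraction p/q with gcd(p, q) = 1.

87/16

Use the convergent recurrence hₖ = aₖ·hₖ₋₁ + hₖ₋₂ (and likewise for the denominators kₖ):
a_0 = 5: 5/1
a_1 = 2: 11/2
a_2 = 3: 38/7
a_3 = 2: 87/16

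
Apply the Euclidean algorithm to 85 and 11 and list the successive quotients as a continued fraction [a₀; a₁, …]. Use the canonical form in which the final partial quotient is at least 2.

85 = 7·11 + 8, so a_0 = 7
11 = 1·8 + 3, so a_1 = 1
8 = 2·3 + 2, so a_2 = 2
3 = 1·2 + 1, so a_3 = 1
2 = 2·1 + 0, so a_4 = 2

[7; 1, 2, 1, 2]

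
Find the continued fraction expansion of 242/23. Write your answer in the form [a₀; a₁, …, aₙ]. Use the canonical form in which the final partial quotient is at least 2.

Run the Euclidean algorithm, recording each quotient:
⌊242/23⌋ = 10, remainder 12
⌊23/12⌋ = 1, remainder 11
⌊12/11⌋ = 1, remainder 1
⌊11/1⌋ = 11, remainder 0

[10; 1, 1, 11]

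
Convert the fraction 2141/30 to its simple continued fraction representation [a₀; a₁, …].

Repeatedly divide and take the remainder:
2141 ÷ 30 → quotient 71, remainder 11
30 ÷ 11 → quotient 2, remainder 8
11 ÷ 8 → quotient 1, remainder 3
8 ÷ 3 → quotient 2, remainder 2
3 ÷ 2 → quotient 1, remainder 1
2 ÷ 1 → quotient 2, remainder 0

[71; 2, 1, 2, 1, 2]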